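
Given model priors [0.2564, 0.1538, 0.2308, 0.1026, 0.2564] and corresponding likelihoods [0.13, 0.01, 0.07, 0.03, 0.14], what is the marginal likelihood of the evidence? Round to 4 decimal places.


P(E) = sum_i P(M_i) P(E|M_i)
= 0.0333 + 0.0015 + 0.0162 + 0.0031 + 0.0359
= 0.09

0.09


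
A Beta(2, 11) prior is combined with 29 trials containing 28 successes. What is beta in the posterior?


In conjugate updating:
beta_posterior = beta_prior + (n - k)
= 11 + (29 - 28)
= 11 + 1 = 12

12


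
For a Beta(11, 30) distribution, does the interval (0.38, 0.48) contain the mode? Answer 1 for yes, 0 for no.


Mode of Beta(a,b) = (a-1)/(a+b-2)
= (11-1)/(11+30-2) = 0.2564
Check: 0.38 <= 0.2564 <= 0.48?
Result: 0

0


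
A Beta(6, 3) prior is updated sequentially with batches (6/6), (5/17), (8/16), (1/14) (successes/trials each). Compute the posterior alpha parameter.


Sequential conjugate updating is equivalent to a single batch update.
Total successes across all batches = 20
alpha_posterior = alpha_prior + total_successes = 6 + 20
= 26

26


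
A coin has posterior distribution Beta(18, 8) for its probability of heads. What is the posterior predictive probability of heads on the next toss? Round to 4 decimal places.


Posterior predictive = E[theta] = alpha/(alpha+beta)
= 18/26
= 0.6923

0.6923


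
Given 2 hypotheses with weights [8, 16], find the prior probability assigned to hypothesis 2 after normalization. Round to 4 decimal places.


To normalize, divide each weight by the sum of all weights.
Sum = 24
Prior(H2) = 16/24 = 0.6667

0.6667


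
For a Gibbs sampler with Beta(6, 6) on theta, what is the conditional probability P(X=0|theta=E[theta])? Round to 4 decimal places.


E[theta] = 6/(6+6) = 0.5
P(X=0|theta) = 1 - theta = 0.5

0.5


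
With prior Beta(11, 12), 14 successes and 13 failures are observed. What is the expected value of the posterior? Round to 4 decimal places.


Posterior = Beta(25, 25)
E[theta] = alpha/(alpha+beta)
= 25/50 = 0.5

0.5


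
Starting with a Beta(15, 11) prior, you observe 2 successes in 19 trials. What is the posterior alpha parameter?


For a Beta-Binomial conjugate model:
Posterior alpha = prior alpha + number of successes
= 15 + 2 = 17

17


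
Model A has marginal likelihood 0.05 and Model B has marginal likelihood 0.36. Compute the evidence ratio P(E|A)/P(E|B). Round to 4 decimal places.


Evidence ratio = P(E|A) / P(E|B)
= 0.05 / 0.36
= 0.1389

0.1389


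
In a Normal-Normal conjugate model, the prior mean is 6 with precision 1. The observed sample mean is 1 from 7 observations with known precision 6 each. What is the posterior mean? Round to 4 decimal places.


Posterior precision = tau0 + n*tau = 1 + 7*6 = 43
Posterior mean = (tau0*mu0 + n*tau*xbar) / posterior_precision
= (1*6 + 7*6*1) / 43
= 48 / 43 = 1.1163

1.1163


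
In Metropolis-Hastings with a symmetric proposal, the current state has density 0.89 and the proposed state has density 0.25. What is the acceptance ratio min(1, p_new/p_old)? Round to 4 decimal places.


Ratio = p_new / p_old = 0.25 / 0.89 = 0.2809
Acceptance = min(1, 0.2809) = 0.2809

0.2809


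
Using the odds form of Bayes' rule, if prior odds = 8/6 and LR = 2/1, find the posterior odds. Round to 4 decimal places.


Bayes' rule in odds form: posterior odds = prior odds * LR
= (8 * 2) / (6 * 1)
= 16/6 = 2.6667

2.6667


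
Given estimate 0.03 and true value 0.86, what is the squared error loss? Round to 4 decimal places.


Squared error = (estimate - true)^2
Difference = -0.83
Loss = -0.83^2 = 0.6889

0.6889


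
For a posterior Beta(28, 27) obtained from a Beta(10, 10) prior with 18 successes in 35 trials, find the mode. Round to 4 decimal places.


Mode = (alpha - 1) / (alpha + beta - 2)
= 27 / 53
= 0.5094

0.5094


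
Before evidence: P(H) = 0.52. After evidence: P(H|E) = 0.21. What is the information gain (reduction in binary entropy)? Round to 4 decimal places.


Prior entropy = 0.9988
Posterior entropy = 0.7415
Information gain = 0.9988 - 0.7415 = 0.2574

0.2574


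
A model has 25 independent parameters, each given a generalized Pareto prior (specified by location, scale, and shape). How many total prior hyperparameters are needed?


Each generalized Pareto prior needs 3 hyperparameters (location, scale, and shape).
Total = 3 * 25 = 75

75


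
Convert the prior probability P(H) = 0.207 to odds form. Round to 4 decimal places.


P(not H) = 1 - 0.207 = 0.793
Odds = 0.207 / 0.793 = 0.261

0.261


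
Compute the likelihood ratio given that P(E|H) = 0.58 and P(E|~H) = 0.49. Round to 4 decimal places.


LR = P(E|H) / P(E|~H)
= 0.58 / 0.49 = 1.1837

1.1837


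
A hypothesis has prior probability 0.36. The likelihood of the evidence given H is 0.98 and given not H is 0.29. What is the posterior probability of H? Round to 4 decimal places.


Using Bayes' theorem:
P(E) = 0.36 * 0.98 + 0.64 * 0.29
P(E) = 0.5384
P(H|E) = (0.36 * 0.98) / 0.5384 = 0.6553

0.6553


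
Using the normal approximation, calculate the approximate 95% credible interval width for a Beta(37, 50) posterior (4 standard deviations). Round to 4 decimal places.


Var(Beta) = 37*50/(87^2 * 88) = 0.0028
SD = 0.0527
Width ~ 4*SD = 0.2108

0.2108


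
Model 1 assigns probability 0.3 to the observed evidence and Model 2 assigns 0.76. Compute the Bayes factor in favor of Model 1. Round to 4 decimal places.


BF = P(data|M1) / P(data|M2)
= 0.3 / 0.76 = 0.3947

0.3947


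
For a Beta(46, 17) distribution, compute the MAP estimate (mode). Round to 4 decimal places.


MAP = mode = (a-1)/(a+b-2)
= (46-1)/(46+17-2)
= 45/61 = 0.7377

0.7377


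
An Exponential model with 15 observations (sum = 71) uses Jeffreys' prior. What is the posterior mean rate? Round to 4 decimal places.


Posterior Gamma(15, 71)
E[lambda] = 15/71 = 0.2113

0.2113


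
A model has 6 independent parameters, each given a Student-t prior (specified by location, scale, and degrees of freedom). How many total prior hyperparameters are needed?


Each Student-t prior needs 3 hyperparameters (location, scale, and degrees of freedom).
Total = 3 * 6 = 18

18


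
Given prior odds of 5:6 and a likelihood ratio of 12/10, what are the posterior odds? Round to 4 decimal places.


Posterior odds = prior odds * LR
Prior odds = 5/6 = 0.8333
LR = 12/10 = 1.2
Posterior odds = 0.8333 * 1.2 = 1.0

1.0


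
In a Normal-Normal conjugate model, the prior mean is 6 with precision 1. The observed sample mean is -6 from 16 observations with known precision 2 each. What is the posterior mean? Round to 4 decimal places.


Posterior precision = tau0 + n*tau = 1 + 16*2 = 33
Posterior mean = (tau0*mu0 + n*tau*xbar) / posterior_precision
= (1*6 + 16*2*-6) / 33
= -186 / 33 = -5.6364

-5.6364


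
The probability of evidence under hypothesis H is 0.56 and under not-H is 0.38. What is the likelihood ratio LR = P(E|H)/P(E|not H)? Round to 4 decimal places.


LR = 0.56 / 0.38
= 1.4737

1.4737


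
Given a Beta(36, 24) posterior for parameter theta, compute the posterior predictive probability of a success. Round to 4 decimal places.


For a Beta-Bernoulli model, the predictive probability is the mean:
P(success) = 36/(36+24) = 36/60 = 0.6

0.6


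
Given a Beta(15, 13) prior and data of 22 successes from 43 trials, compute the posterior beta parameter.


Number of failures = 43 - 22 = 21
Posterior beta = 13 + 21 = 34

34


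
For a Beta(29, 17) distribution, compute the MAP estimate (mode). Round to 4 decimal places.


MAP = mode = (a-1)/(a+b-2)
= (29-1)/(29+17-2)
= 28/44 = 0.6364

0.6364


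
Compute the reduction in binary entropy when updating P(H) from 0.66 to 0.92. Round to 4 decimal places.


H_before = -p*log2(p) - (1-p)*log2(1-p) for p=0.66: 0.9248
H_after for p=0.92: 0.4022
Reduction = 0.9248 - 0.4022 = 0.5226

0.5226


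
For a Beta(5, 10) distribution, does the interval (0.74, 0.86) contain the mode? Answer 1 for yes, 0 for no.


Mode of Beta(a,b) = (a-1)/(a+b-2)
= (5-1)/(5+10-2) = 0.3077
Check: 0.74 <= 0.3077 <= 0.86?
Result: 0

0


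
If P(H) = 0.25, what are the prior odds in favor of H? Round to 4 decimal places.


Prior odds = P(H) / (1 - P(H))
= 0.25 / 0.75
= 0.3333

0.3333


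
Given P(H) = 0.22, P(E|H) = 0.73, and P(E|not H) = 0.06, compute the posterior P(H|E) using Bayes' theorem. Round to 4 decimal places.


By Bayes' theorem: P(H|E) = P(E|H)*P(H) / P(E)
P(E) = P(E|H)*P(H) + P(E|not H)*P(not H)
P(E) = 0.73*0.22 + 0.06*0.78 = 0.2074
P(H|E) = 0.73*0.22 / 0.2074 = 0.7743

0.7743


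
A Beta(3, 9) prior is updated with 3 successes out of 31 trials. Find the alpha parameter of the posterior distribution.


In the Beta-Binomial conjugate update:
alpha_post = alpha_prior + successes
= 3 + 3
= 6

6


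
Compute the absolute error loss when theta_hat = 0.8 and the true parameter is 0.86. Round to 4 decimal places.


L = |theta_hat - theta_true|
= |0.8 - 0.86| = 0.06

0.06


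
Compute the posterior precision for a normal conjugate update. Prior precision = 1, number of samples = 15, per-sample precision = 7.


tau_post = tau_0 + n * tau
= 1 + 15 * 7 = 106

106


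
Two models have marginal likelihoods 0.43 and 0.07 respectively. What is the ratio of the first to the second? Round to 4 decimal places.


Evidence ratio = 0.43 / 0.07
= 6.1429

6.1429


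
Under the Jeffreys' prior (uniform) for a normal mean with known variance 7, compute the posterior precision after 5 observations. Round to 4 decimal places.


Prior precision = 0 (flat prior).
Post. prec. = 0 + n/var = 5/7 = 0.7143

0.7143


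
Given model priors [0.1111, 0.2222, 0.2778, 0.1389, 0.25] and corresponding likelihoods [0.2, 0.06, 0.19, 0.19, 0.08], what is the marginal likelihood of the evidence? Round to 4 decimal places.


P(E) = sum_i P(M_i) P(E|M_i)
= 0.0222 + 0.0133 + 0.0528 + 0.0264 + 0.02
= 0.1347

0.1347


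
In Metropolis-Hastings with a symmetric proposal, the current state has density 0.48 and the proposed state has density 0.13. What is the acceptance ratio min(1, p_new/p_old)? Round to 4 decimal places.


Ratio = p_new / p_old = 0.13 / 0.48 = 0.2708
Acceptance = min(1, 0.2708) = 0.2708

0.2708


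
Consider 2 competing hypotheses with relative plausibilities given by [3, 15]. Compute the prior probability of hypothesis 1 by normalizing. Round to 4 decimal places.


Sum of weights = 3 + 15 = 18
Normalized prior for H1 = 3 / 18
= 0.1667

0.1667


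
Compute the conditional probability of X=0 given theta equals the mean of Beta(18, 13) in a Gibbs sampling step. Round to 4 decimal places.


Mean of Beta(18, 13) = 0.5806
P(X=0 | theta=0.5806) = 0.4194

0.4194


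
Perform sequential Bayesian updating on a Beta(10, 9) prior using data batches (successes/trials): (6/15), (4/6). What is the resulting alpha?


Accumulate successes: 10
Posterior alpha = prior alpha + sum of successes
= 10 + 10 = 20

20


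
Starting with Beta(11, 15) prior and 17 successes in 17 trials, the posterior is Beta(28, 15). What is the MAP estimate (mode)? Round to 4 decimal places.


The mode of Beta(a, b) when a > 1 and b > 1 is (a-1)/(a+b-2)
= (28 - 1) / (28 + 15 - 2)
= 27 / 41
= 0.6585

0.6585


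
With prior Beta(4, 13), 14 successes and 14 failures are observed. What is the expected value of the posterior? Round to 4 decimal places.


Posterior = Beta(18, 27)
E[theta] = alpha/(alpha+beta)
= 18/45 = 0.4

0.4


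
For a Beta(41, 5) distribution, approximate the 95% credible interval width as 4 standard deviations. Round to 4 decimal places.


Variance of Beta(a,b) = ab / ((a+b)^2 * (a+b+1))
= 41*5 / ((46)^2 * 47)
= 0.0021
SD = sqrt(0.0021) = 0.0454
Width = 4 * SD = 0.1816

0.1816


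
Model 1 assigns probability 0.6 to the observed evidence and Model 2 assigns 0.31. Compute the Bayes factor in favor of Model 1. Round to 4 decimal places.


BF = P(data|M1) / P(data|M2)
= 0.6 / 0.31 = 1.9355

1.9355


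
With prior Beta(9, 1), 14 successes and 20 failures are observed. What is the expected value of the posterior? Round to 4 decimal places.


Posterior = Beta(23, 21)
E[theta] = alpha/(alpha+beta)
= 23/44 = 0.5227

0.5227


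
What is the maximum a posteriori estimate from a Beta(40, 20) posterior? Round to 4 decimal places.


The MAP estimate equals the mode of the distribution.
Mode of Beta(a,b) = (a-1)/(a+b-2)
= 39/58
= 0.6724

0.6724


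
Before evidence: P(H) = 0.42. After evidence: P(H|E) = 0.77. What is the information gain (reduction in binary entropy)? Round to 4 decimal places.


Prior entropy = 0.9815
Posterior entropy = 0.778
Information gain = 0.9815 - 0.778 = 0.2034

0.2034


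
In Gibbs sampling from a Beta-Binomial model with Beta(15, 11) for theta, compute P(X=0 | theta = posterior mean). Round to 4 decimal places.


Posterior mean = alpha/(alpha+beta) = 15/26 = 0.5769
P(X=0|theta=mean) = 1 - theta = 0.4231

0.4231


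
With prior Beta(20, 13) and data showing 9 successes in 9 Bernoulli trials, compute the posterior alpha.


Conjugate update: alpha_posterior = alpha_prior + k
= 20 + 9 = 29

29


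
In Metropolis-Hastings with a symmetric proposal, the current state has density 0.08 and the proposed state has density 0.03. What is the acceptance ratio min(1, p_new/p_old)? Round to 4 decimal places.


Ratio = p_new / p_old = 0.03 / 0.08 = 0.375
Acceptance = min(1, 0.375) = 0.375

0.375


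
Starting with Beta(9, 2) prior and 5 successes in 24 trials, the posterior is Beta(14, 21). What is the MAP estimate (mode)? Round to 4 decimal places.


The mode of Beta(a, b) when a > 1 and b > 1 is (a-1)/(a+b-2)
= (14 - 1) / (14 + 21 - 2)
= 13 / 33
= 0.3939

0.3939


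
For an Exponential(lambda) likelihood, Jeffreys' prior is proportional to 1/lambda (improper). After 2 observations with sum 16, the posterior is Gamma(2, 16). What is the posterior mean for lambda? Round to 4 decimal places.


Posterior = Gamma(n, sum_x) = Gamma(2, 16)
Posterior mean = shape/rate = 2/16
= 0.125

0.125


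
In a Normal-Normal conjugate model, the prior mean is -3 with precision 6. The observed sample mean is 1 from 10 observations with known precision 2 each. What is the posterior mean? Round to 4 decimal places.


Posterior precision = tau0 + n*tau = 6 + 10*2 = 26
Posterior mean = (tau0*mu0 + n*tau*xbar) / posterior_precision
= (6*-3 + 10*2*1) / 26
= 2 / 26 = 0.0769

0.0769


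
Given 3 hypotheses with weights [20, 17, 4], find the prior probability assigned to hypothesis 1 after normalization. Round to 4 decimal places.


To normalize, divide each weight by the sum of all weights.
Sum = 41
Prior(H1) = 20/41 = 0.4878

0.4878


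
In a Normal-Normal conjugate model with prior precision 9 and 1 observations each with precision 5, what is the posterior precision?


Posterior precision = prior precision + n * observation precision
= 9 + 1 * 5
= 9 + 5 = 14

14


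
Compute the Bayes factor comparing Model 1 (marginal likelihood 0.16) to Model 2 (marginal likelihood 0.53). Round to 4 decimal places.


BF12 = marginal likelihood of M1 / marginal likelihood of M2
= 0.16/0.53
= 0.3019

0.3019


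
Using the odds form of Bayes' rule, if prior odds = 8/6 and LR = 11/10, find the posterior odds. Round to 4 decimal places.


Bayes' rule in odds form: posterior odds = prior odds * LR
= (8 * 11) / (6 * 10)
= 88/60 = 1.4667

1.4667


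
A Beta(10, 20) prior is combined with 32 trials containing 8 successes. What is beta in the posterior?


In conjugate updating:
beta_posterior = beta_prior + (n - k)
= 20 + (32 - 8)
= 20 + 24 = 44

44


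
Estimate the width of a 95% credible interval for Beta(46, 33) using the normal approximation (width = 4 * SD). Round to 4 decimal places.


For Beta(a,b): Var = ab/((a+b)^2(a+b+1))
Var = 0.003, SD = 0.0551
Approximate 95% CI width = 4 * 0.0551 = 0.2206

0.2206


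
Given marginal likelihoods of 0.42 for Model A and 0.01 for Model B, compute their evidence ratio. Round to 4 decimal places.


Ratio = ML(A) / ML(B) = 0.42/0.01
= 42.0

42.0


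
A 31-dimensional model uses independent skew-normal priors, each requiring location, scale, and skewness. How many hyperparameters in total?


Per parameter: 3 (location, scale, and skewness).
Total = 31 * 3 = 93

93


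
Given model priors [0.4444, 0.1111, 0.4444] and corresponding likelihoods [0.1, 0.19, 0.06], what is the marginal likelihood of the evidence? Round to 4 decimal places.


P(E) = sum_i P(M_i) P(E|M_i)
= 0.0444 + 0.0211 + 0.0267
= 0.0922

0.0922


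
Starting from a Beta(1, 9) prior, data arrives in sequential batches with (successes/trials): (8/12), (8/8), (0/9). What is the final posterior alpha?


In sequential Bayesian updating, we sum all successes.
Total successes = 16
Final alpha = 1 + 16 = 17

17


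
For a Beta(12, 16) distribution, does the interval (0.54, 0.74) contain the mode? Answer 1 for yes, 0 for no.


Mode of Beta(a,b) = (a-1)/(a+b-2)
= (12-1)/(12+16-2) = 0.4231
Check: 0.54 <= 0.4231 <= 0.74?
Result: 0

0


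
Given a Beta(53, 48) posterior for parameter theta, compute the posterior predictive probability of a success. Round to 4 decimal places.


For a Beta-Bernoulli model, the predictive probability is the mean:
P(success) = 53/(53+48) = 53/101 = 0.5248

0.5248


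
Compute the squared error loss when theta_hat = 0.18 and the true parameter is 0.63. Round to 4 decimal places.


L = (theta_hat - theta_true)^2
= (0.18 - 0.63)^2
= -0.45^2 = 0.2025

0.2025


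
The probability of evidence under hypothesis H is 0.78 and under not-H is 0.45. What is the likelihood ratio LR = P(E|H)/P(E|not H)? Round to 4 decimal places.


LR = 0.78 / 0.45
= 1.7333

1.7333


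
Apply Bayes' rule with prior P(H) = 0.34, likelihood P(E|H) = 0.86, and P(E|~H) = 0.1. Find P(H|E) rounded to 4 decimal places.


Step 1: Compute marginal P(E) = P(E|H)P(H) + P(E|~H)P(~H)
= 0.86*0.34 + 0.1*0.66 = 0.3584
Step 2: P(H|E) = P(E|H)P(H)/P(E) = 0.2924/0.3584
= 0.8158

0.8158


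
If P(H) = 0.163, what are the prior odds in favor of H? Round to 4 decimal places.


Prior odds = P(H) / (1 - P(H))
= 0.163 / 0.837
= 0.1947

0.1947


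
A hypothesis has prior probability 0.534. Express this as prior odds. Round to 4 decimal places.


Odds = P(H) / P(not H) = 0.534 / 0.466
= 1.1459

1.1459


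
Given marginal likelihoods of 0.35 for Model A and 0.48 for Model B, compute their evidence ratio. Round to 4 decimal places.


Ratio = ML(A) / ML(B) = 0.35/0.48
= 0.7292

0.7292


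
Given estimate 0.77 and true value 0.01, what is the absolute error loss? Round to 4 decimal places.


Absolute error = |estimate - true|
= |0.76| = 0.76

0.76


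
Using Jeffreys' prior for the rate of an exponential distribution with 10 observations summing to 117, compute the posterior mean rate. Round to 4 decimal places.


Jeffreys' prior leads to posterior Gamma(10, 117).
Mean = 10/117 = 0.0855

0.0855


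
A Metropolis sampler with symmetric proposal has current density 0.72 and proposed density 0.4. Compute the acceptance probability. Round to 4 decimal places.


For symmetric proposals, acceptance = min(1, pi(x*)/pi(x))
= min(1, 0.4/0.72)
= min(1, 0.5556) = 0.5556

0.5556


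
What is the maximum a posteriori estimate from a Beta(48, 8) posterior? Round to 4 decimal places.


The MAP estimate equals the mode of the distribution.
Mode of Beta(a,b) = (a-1)/(a+b-2)
= 47/54
= 0.8704

0.8704


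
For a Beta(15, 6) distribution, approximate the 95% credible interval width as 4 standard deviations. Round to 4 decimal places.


Variance of Beta(a,b) = ab / ((a+b)^2 * (a+b+1))
= 15*6 / ((21)^2 * 22)
= 0.0093
SD = sqrt(0.0093) = 0.0963
Width = 4 * SD = 0.3853

0.3853


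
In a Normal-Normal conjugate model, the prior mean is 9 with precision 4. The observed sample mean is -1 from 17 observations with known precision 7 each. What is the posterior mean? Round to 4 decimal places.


Posterior precision = tau0 + n*tau = 4 + 17*7 = 123
Posterior mean = (tau0*mu0 + n*tau*xbar) / posterior_precision
= (4*9 + 17*7*-1) / 123
= -83 / 123 = -0.6748

-0.6748


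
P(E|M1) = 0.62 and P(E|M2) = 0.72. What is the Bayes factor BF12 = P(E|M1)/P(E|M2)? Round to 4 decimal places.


Bayes factor BF12 = P(E|M1) / P(E|M2)
= 0.62 / 0.72
= 0.8611

0.8611


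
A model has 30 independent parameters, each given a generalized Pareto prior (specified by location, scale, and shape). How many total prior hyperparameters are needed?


Each generalized Pareto prior needs 3 hyperparameters (location, scale, and shape).
Total = 3 * 30 = 90

90


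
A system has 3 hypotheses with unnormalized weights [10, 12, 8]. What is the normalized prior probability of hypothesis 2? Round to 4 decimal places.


The normalized prior is the weight divided by the total.
Total weight = 30
P(H2) = 12 / 30 = 0.4

0.4


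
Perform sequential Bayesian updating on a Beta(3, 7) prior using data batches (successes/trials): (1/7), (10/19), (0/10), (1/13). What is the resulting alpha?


Accumulate successes: 12
Posterior alpha = prior alpha + sum of successes
= 3 + 12 = 15

15


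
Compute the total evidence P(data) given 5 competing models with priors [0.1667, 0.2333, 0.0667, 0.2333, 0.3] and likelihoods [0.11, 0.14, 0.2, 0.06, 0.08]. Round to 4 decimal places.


Marginal likelihood = sum P(model_i) * P(data|model_i)
Model 1: 0.1667 * 0.11 = 0.0183
Model 2: 0.2333 * 0.14 = 0.0327
Model 3: 0.0667 * 0.2 = 0.0133
Model 4: 0.2333 * 0.06 = 0.014
Model 5: 0.3 * 0.08 = 0.024
Total = 0.1023

0.1023


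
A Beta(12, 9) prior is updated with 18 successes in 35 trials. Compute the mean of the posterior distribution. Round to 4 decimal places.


After update: Beta(30, 26)
Mean = 30 / (30 + 26) = 30 / 56
= 0.5357

0.5357


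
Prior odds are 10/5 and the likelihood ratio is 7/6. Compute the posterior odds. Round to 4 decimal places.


Posterior odds = prior odds * likelihood ratio
= (10/5) * (7/6)
= 70 / 30
= 2.3333

2.3333


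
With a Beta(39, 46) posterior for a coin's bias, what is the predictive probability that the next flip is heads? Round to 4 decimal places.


The predictive probability equals the posterior mean.
P(next = heads) = alpha / (alpha + beta)
= 39 / 85 = 0.4588

0.4588


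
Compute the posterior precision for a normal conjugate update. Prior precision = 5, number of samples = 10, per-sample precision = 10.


tau_post = tau_0 + n * tau
= 5 + 10 * 10 = 105

105


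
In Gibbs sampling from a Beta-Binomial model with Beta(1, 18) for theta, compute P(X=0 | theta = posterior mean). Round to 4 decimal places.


Posterior mean = alpha/(alpha+beta) = 1/19 = 0.0526
P(X=0|theta=mean) = 1 - theta = 0.9474

0.9474


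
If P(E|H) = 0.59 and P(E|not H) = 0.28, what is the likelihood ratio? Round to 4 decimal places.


Likelihood ratio = P(E|H) / P(E|not H)
= 0.59 / 0.28
= 2.1071

2.1071


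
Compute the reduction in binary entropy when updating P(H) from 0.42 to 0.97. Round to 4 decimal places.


H_before = -p*log2(p) - (1-p)*log2(1-p) for p=0.42: 0.9815
H_after for p=0.97: 0.1944
Reduction = 0.9815 - 0.1944 = 0.7871

0.7871


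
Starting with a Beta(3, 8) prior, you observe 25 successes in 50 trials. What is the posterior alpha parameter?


For a Beta-Binomial conjugate model:
Posterior alpha = prior alpha + number of successes
= 3 + 25 = 28

28


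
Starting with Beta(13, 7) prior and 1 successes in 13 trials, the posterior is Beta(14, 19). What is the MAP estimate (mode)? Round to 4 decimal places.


The mode of Beta(a, b) when a > 1 and b > 1 is (a-1)/(a+b-2)
= (14 - 1) / (14 + 19 - 2)
= 13 / 31
= 0.4194

0.4194


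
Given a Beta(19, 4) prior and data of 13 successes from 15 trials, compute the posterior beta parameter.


Number of failures = 15 - 13 = 2
Posterior beta = 4 + 2 = 6

6


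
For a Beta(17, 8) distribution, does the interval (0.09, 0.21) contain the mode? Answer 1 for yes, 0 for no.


Mode of Beta(a,b) = (a-1)/(a+b-2)
= (17-1)/(17+8-2) = 0.6957
Check: 0.09 <= 0.6957 <= 0.21?
Result: 0

0


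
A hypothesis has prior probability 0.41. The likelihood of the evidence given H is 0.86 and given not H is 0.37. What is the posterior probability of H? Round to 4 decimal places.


Using Bayes' theorem:
P(E) = 0.41 * 0.86 + 0.59 * 0.37
P(E) = 0.5709
P(H|E) = (0.41 * 0.86) / 0.5709 = 0.6176

0.6176


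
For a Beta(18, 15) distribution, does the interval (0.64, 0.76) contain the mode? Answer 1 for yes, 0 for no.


Mode of Beta(a,b) = (a-1)/(a+b-2)
= (18-1)/(18+15-2) = 0.5484
Check: 0.64 <= 0.5484 <= 0.76?
Result: 0

0


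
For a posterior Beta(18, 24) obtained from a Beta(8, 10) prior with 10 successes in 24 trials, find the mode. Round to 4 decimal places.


Mode = (alpha - 1) / (alpha + beta - 2)
= 17 / 40
= 0.425

0.425


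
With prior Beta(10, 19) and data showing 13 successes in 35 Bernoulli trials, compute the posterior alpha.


Conjugate update: alpha_posterior = alpha_prior + k
= 10 + 13 = 23

23


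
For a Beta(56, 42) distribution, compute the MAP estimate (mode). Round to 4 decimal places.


MAP = mode = (a-1)/(a+b-2)
= (56-1)/(56+42-2)
= 55/96 = 0.5729

0.5729


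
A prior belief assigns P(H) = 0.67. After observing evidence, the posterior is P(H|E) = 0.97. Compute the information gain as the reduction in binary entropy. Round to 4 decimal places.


H(prior) = -0.67*log2(0.67) - 0.33*log2(0.33)
= 0.9149
H(post) = -0.97*log2(0.97) - 0.03*log2(0.03)
= 0.1944
IG = 0.9149 - 0.1944 = 0.7205

0.7205


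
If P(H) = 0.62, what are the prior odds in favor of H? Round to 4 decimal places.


Prior odds = P(H) / (1 - P(H))
= 0.62 / 0.38
= 1.6316

1.6316


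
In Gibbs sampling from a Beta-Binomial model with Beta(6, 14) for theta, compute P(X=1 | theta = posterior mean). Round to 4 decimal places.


Posterior mean = alpha/(alpha+beta) = 6/20 = 0.3
P(X=1|theta=mean) = theta = 0.3

0.3


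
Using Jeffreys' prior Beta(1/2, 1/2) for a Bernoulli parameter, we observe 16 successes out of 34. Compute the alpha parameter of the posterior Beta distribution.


Conjugate update: Beta(0.5 + k, 0.5 + n - k).
k = 16, n - k = 18
Posterior alpha = 0.5 + k = 0.5 + 16 = 16.5

16.5


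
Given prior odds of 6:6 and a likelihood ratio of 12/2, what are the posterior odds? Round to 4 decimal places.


Posterior odds = prior odds * LR
Prior odds = 6/6 = 1.0
LR = 12/2 = 6.0
Posterior odds = 1.0 * 6.0 = 6.0

6.0


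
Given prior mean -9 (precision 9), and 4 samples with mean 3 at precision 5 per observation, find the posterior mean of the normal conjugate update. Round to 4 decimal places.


The posterior mean is a precision-weighted average of prior and data.
Post. prec. = 9 + 20 = 29
Post. mean = (-81 + 60)/29 = -21/29 = -0.7241

-0.7241


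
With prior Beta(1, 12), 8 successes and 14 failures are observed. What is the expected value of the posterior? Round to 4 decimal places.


Posterior = Beta(9, 26)
E[theta] = alpha/(alpha+beta)
= 9/35 = 0.2571

0.2571


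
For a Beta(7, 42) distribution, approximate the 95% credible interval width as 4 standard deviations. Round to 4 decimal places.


Variance of Beta(a,b) = ab / ((a+b)^2 * (a+b+1))
= 7*42 / ((49)^2 * 50)
= 0.0024
SD = sqrt(0.0024) = 0.0495
Width = 4 * SD = 0.1979

0.1979


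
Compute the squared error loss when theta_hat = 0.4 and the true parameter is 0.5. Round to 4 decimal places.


L = (theta_hat - theta_true)^2
= (0.4 - 0.5)^2
= -0.1^2 = 0.01

0.01


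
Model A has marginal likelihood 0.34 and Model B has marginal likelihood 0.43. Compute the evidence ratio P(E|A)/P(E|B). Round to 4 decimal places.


Evidence ratio = P(E|A) / P(E|B)
= 0.34 / 0.43
= 0.7907

0.7907


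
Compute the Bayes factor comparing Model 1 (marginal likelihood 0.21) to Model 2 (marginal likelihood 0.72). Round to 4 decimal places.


BF12 = marginal likelihood of M1 / marginal likelihood of M2
= 0.21/0.72
= 0.2917

0.2917


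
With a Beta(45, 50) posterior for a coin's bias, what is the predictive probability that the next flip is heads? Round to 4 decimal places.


The predictive probability equals the posterior mean.
P(next = heads) = alpha / (alpha + beta)
= 45 / 95 = 0.4737

0.4737


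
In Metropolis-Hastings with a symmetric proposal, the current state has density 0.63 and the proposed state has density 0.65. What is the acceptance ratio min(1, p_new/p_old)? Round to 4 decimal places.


Ratio = p_new / p_old = 0.65 / 0.63 = 1.0317
Acceptance = min(1, 1.0317) = 1.0

1.0


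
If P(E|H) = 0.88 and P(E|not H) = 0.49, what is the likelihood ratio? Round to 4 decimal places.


Likelihood ratio = P(E|H) / P(E|not H)
= 0.88 / 0.49
= 1.7959

1.7959


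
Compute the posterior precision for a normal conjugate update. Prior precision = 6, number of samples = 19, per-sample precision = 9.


tau_post = tau_0 + n * tau
= 6 + 19 * 9 = 177

177


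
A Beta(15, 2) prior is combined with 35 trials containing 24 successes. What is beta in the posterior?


In conjugate updating:
beta_posterior = beta_prior + (n - k)
= 2 + (35 - 24)
= 2 + 11 = 13

13


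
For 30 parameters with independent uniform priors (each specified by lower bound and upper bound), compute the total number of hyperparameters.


A uniform prior has 2 hyperparameters per parameter.
Total = 30 * 2 = 60

60


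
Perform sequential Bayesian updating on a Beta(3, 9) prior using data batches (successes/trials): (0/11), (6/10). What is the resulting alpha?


Accumulate successes: 6
Posterior alpha = prior alpha + sum of successes
= 3 + 6 = 9

9


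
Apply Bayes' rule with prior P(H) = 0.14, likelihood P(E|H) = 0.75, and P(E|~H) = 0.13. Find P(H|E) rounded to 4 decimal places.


Step 1: Compute marginal P(E) = P(E|H)P(H) + P(E|~H)P(~H)
= 0.75*0.14 + 0.13*0.86 = 0.2168
Step 2: P(H|E) = P(E|H)P(H)/P(E) = 0.105/0.2168
= 0.4843

0.4843


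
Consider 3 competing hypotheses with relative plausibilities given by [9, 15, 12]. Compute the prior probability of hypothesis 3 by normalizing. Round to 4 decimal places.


Sum of weights = 9 + 15 + 12 = 36
Normalized prior for H3 = 12 / 36
= 0.3333

0.3333


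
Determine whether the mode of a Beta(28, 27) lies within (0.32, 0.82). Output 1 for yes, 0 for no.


First find the mode: (a-1)/(a+b-2) = 0.5094
Is 0.5094 in (0.32, 0.82)? 1

1


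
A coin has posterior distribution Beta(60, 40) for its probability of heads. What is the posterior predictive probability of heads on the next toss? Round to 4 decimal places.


Posterior predictive = E[theta] = alpha/(alpha+beta)
= 60/100
= 0.6

0.6


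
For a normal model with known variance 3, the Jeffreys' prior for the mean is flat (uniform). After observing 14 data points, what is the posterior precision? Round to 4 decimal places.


Jeffreys' prior for normal mean (known variance) is flat.
Prior precision = 0.
Posterior precision = prior_prec + n/sigma^2 = 0 + 14/3
= 4.6667

4.6667


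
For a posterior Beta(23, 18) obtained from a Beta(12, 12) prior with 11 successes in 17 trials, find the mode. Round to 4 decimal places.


Mode = (alpha - 1) / (alpha + beta - 2)
= 22 / 39
= 0.5641

0.5641


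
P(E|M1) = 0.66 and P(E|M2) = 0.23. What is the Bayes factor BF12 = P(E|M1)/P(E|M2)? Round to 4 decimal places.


Bayes factor BF12 = P(E|M1) / P(E|M2)
= 0.66 / 0.23
= 2.8696

2.8696


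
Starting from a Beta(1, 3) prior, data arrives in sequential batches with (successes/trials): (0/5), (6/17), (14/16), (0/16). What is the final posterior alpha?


In sequential Bayesian updating, we sum all successes.
Total successes = 20
Final alpha = 1 + 20 = 21

21


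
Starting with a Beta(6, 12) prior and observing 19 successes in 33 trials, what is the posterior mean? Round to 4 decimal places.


Posterior parameters: alpha = 6 + 19 = 25
beta = 12 + 14 = 26
Posterior mean = alpha / (alpha + beta) = 25 / 51
= 0.4902

0.4902


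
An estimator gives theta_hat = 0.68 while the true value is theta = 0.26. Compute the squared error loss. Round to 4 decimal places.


The squared error loss is (theta_hat - theta)^2
= (0.68 - 0.26)^2
= (0.42)^2 = 0.1764

0.1764


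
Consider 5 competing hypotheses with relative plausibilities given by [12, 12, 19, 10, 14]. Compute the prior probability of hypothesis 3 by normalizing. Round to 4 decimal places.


Sum of weights = 12 + 12 + 19 + 10 + 14 = 67
Normalized prior for H3 = 19 / 67
= 0.2836

0.2836


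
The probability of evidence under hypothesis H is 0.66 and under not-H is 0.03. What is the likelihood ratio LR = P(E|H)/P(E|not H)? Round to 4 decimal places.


LR = 0.66 / 0.03
= 22.0

22.0


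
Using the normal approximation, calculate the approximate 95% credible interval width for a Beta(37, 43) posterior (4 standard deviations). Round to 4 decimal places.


Var(Beta) = 37*43/(80^2 * 81) = 0.0031
SD = 0.0554
Width ~ 4*SD = 0.2216

0.2216


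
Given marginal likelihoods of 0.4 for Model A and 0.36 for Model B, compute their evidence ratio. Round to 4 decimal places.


Ratio = ML(A) / ML(B) = 0.4/0.36
= 1.1111

1.1111


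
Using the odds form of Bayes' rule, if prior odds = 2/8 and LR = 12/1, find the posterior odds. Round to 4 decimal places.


Bayes' rule in odds form: posterior odds = prior odds * LR
= (2 * 12) / (8 * 1)
= 24/8 = 3.0

3.0


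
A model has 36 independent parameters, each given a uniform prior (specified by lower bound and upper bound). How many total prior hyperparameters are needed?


Each uniform prior needs 2 hyperparameters (lower bound and upper bound).
Total = 2 * 36 = 72

72


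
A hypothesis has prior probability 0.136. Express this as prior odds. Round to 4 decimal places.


Odds = P(H) / P(not H) = 0.136 / 0.864
= 0.1574

0.1574


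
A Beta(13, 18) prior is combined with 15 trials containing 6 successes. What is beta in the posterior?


In conjugate updating:
beta_posterior = beta_prior + (n - k)
= 18 + (15 - 6)
= 18 + 9 = 27

27


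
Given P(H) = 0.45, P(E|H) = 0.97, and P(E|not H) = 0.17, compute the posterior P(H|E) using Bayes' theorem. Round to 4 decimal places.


By Bayes' theorem: P(H|E) = P(E|H)*P(H) / P(E)
P(E) = P(E|H)*P(H) + P(E|not H)*P(not H)
P(E) = 0.97*0.45 + 0.17*0.55 = 0.53
P(H|E) = 0.97*0.45 / 0.53 = 0.8236

0.8236


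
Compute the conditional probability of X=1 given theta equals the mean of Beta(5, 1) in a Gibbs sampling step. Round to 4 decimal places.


Mean of Beta(5, 1) = 0.8333
P(X=1 | theta=0.8333) = 0.8333

0.8333


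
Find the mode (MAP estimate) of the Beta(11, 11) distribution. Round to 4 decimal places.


For Beta(a,b) with a,b > 1:
Mode = (a-1)/(a+b-2) = (11-1)/(22-2)
= 10/20 = 0.5

0.5


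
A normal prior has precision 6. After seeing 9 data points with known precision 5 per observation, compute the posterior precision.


In the conjugate normal model, precisions add:
tau_posterior = tau_prior + n * tau_data
= 6 + 9*5 = 51

51


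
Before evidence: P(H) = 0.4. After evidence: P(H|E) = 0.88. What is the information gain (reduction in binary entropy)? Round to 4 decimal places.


Prior entropy = 0.971
Posterior entropy = 0.5294
Information gain = 0.971 - 0.5294 = 0.4416

0.4416


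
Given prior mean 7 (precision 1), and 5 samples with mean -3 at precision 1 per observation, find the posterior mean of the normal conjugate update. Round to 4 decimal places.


The posterior mean is a precision-weighted average of prior and data.
Post. prec. = 1 + 5 = 6
Post. mean = (7 + -15)/6 = -8/6 = -1.3333

-1.3333


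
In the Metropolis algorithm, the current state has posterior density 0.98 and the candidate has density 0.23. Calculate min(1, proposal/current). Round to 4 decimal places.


Ratio = 0.23/0.98 = 0.2347
Acceptance probability = min(1, 0.2347)
= 0.2347

0.2347


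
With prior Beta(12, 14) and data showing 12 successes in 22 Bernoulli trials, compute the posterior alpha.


Conjugate update: alpha_posterior = alpha_prior + k
= 12 + 12 = 24

24


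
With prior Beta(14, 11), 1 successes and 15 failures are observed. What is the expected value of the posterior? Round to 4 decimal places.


Posterior = Beta(15, 26)
E[theta] = alpha/(alpha+beta)
= 15/41 = 0.3659

0.3659


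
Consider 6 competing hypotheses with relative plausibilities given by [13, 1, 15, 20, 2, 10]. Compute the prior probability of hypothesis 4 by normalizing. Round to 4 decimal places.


Sum of weights = 13 + 1 + 15 + 20 + 2 + 10 = 61
Normalized prior for H4 = 20 / 61
= 0.3279

0.3279


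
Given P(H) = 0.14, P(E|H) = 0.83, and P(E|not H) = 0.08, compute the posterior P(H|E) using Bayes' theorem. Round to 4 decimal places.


By Bayes' theorem: P(H|E) = P(E|H)*P(H) / P(E)
P(E) = P(E|H)*P(H) + P(E|not H)*P(not H)
P(E) = 0.83*0.14 + 0.08*0.86 = 0.185
P(H|E) = 0.83*0.14 / 0.185 = 0.6281

0.6281


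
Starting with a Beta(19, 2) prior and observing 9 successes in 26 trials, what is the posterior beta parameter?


Posterior beta = prior beta + failures
Failures = 26 - 9 = 17
beta_post = 2 + 17 = 19

19


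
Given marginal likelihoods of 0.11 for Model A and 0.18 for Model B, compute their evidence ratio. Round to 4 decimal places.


Ratio = ML(A) / ML(B) = 0.11/0.18
= 0.6111

0.6111


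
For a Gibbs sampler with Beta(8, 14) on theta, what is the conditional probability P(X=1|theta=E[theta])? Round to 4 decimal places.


E[theta] = 8/(8+14) = 0.3636
P(X=1|theta) = theta = 0.3636

0.3636


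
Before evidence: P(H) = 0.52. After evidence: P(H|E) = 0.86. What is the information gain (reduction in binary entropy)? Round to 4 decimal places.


Prior entropy = 0.9988
Posterior entropy = 0.5842
Information gain = 0.9988 - 0.5842 = 0.4146

0.4146


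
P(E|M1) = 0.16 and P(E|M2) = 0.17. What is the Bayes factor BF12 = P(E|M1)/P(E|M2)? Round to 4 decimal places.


Bayes factor BF12 = P(E|M1) / P(E|M2)
= 0.16 / 0.17
= 0.9412

0.9412


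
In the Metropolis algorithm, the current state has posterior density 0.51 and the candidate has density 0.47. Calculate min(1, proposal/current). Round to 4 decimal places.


Ratio = 0.47/0.51 = 0.9216
Acceptance probability = min(1, 0.9216)
= 0.9216

0.9216


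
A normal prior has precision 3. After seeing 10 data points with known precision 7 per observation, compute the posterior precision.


In the conjugate normal model, precisions add:
tau_posterior = tau_prior + n * tau_data
= 3 + 10*7 = 73

73


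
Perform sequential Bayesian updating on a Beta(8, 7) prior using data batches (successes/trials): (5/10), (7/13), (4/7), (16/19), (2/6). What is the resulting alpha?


Accumulate successes: 34
Posterior alpha = prior alpha + sum of successes
= 8 + 34 = 42

42


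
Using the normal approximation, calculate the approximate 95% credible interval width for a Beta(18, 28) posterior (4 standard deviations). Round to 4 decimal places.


Var(Beta) = 18*28/(46^2 * 47) = 0.0051
SD = 0.0712
Width ~ 4*SD = 0.2848

0.2848


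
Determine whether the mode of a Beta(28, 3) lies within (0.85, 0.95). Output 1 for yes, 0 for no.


First find the mode: (a-1)/(a+b-2) = 0.931
Is 0.931 in (0.85, 0.95)? 1

1


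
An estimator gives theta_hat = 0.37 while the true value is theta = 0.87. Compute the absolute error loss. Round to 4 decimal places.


The absolute error loss is |theta_hat - theta|
= |0.37 - 0.87|
= 0.5

0.5


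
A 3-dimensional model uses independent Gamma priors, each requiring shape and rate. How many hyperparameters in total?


Per parameter: 2 (shape and rate).
Total = 3 * 2 = 6

6


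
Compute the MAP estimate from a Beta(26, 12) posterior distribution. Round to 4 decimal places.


MAP = mode of Beta distribution
= (alpha - 1)/(alpha + beta - 2)
= (26-1)/(26+12-2)
= 25/36 = 0.6944

0.6944
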